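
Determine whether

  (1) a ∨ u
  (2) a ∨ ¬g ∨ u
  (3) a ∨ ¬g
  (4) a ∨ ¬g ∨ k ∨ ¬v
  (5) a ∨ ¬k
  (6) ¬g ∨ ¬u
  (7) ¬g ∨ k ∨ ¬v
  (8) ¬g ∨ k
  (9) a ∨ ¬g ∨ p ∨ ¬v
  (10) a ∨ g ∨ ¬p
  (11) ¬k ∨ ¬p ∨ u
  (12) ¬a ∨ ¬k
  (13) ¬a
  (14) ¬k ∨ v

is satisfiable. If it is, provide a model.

a: False, p: False, k: False, v: True, u: True, g: False

Unit clause (¬a) forces a = False.
In (a ∨ u) only u is left, so u = True.
In (a ∨ ¬g) only ¬g is left, so g = False.
In (a ∨ ¬k) only ¬k is left, so k = False.
In (a ∨ g ∨ ¬p) only ¬p is left, so p = False.
Set v = True.
All clauses satisfied.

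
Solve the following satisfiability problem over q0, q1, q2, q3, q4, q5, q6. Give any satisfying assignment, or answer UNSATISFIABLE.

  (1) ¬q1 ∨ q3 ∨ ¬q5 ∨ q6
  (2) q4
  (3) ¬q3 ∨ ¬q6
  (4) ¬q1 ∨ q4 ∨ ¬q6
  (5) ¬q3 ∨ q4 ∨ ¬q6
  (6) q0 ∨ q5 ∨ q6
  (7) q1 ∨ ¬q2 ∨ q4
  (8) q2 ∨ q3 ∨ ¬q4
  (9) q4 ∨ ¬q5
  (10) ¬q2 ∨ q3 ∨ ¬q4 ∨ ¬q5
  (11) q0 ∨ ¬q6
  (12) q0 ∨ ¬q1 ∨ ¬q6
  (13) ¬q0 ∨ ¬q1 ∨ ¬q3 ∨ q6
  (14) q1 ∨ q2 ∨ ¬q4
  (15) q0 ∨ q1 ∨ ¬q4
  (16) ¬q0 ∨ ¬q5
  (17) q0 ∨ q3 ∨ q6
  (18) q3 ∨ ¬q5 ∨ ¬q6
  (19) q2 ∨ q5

q0 = False, q1 = True, q2 = False, q3 = True, q4 = True, q5 = True, q6 = False

Unit clause (q4) forces q4 = True.
Set q0 = False.
  then (q0 ∨ ¬q6) forces q6 = False.
  then (q0 ∨ q1 ∨ ¬q4) forces q1 = True.
  then (q0 ∨ q3 ∨ q6) forces q3 = True.
  then (q0 ∨ q5 ∨ q6) forces q5 = True.
Set q2 = False.
All clauses satisfied.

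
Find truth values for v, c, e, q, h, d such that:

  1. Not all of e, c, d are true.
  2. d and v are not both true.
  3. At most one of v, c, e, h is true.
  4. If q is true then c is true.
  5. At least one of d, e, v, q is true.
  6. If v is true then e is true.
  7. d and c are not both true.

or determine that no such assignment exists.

v: False, c: False, e: True, q: False, h: False, d: True

  (1) {e, c, d}: 2/3 true — not all ✓
  (2) d=T, v=F — not both ✓
  (3) {v, c, e, h}: 1 true — at most one ✓
  (4) q=F ⇒ c: vacuous ✓
  (5) {d, e, v, q}: 2 true — at least one ✓
  (6) v=F ⇒ e: vacuous ✓
  (7) d=T, c=F — not both ✓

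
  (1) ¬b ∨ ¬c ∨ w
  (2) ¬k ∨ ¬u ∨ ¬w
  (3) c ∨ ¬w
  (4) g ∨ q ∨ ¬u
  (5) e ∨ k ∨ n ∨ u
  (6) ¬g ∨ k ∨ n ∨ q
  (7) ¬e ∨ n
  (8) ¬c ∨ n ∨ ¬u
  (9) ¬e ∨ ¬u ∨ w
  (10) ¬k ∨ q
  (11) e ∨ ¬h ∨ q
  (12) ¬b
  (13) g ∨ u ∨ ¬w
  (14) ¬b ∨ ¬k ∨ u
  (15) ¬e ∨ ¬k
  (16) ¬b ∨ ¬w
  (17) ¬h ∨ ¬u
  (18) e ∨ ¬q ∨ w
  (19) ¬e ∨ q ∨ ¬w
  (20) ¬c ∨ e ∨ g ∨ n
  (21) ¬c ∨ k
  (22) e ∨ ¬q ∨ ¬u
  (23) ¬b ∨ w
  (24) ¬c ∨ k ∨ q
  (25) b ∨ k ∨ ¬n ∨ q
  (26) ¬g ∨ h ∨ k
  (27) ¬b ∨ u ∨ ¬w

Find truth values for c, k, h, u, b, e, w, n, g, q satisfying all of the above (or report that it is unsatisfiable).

Unit clause (¬b) forces b = False.
Set c = True.
  then (¬c ∨ k) forces k = True.
  then (¬k ∨ q) forces q = True.
  then (¬e ∨ ¬k) forces e = False.
  then (e ∨ ¬q ∨ w) forces w = True.
  then (e ∨ ¬q ∨ ¬u) forces u = False.
  then (g ∨ u ∨ ¬w) forces g = True.
Set h = False.
Set n = True.
All clauses satisfied.

c = True, k = True, h = False, u = False, b = False, e = False, w = True, n = True, g = True, q = True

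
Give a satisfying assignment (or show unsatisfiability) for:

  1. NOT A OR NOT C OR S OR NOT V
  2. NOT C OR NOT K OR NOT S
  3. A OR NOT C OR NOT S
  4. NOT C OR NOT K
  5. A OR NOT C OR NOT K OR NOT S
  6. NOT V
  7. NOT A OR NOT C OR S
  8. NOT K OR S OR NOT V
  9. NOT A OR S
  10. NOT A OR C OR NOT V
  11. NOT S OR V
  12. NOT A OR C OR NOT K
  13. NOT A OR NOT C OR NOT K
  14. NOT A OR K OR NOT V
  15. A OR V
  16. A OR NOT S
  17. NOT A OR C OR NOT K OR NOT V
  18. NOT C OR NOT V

Case V = True:
  Clause (NOT V) is falsified — contradiction.
Case V = False:
  (NOT S OR V) forces S = False.
  (NOT A OR S) forces A = False.
  Clause (A OR V) is falsified — contradiction.
Both cases fail, so the formula is unsatisfiable.

Unsatisfiable — no assignment works.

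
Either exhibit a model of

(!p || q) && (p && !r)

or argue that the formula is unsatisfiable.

q: True; r: False; p: True

  !p || q = True
    !p = False
  p && !r = True
    !r = True
Both conjuncts True, so the formula holds.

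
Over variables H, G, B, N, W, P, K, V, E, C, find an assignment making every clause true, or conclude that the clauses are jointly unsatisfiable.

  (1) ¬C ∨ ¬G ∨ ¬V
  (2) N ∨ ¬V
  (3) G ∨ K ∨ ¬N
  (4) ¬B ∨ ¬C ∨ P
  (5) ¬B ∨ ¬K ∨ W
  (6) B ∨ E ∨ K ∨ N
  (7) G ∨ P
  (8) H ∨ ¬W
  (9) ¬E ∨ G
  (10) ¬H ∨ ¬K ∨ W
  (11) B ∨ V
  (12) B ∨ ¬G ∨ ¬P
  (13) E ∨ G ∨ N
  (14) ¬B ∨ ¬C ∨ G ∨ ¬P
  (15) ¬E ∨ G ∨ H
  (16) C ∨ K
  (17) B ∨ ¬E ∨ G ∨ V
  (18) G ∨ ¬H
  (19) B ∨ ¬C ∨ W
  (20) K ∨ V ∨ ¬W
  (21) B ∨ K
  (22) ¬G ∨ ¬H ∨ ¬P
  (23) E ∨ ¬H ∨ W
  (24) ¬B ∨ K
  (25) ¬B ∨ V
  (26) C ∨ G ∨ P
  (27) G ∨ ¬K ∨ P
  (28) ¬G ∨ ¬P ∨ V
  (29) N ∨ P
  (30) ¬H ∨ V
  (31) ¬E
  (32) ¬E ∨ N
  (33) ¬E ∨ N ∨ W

Unit clause (¬E) forces E = False.
Set H = False.
  then (H ∨ ¬W) forces W = False.
Set G = False.
  then (G ∨ P) forces P = True.
  then (E ∨ G ∨ N) forces N = True.
  then (G ∨ K ∨ ¬N) forces K = True.
  then (¬B ∨ ¬K ∨ W) forces B = False.
  then (B ∨ V) forces V = True.
  then (B ∨ ¬C ∨ W) forces C = False.
All clauses satisfied.

H: False, G: False, B: False, N: True, W: False, P: True, K: True, V: True, E: False, C: False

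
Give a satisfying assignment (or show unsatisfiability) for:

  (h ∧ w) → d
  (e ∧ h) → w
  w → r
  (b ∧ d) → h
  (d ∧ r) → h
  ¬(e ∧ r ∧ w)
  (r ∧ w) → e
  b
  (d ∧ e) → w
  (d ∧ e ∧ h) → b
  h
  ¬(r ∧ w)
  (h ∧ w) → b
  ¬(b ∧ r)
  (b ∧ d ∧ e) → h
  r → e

e: False, d: False, w: False, b: True, h: True, r: False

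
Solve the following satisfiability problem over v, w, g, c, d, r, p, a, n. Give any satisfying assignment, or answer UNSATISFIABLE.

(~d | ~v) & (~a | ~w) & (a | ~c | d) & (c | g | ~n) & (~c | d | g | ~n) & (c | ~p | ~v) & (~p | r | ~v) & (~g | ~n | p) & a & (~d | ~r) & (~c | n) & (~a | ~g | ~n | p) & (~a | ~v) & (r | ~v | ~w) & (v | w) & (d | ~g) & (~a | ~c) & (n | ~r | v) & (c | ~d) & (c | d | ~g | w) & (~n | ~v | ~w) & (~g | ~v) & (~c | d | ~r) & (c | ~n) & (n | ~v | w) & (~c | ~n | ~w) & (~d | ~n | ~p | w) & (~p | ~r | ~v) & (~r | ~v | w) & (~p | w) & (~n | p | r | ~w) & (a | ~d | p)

Case a = True:
  (~a | ~w) forces w = False.
  (~a | ~v) forces v = False.
  Clause (v | w) is falsified — contradiction.
Case a = False:
  Clause (a) is falsified — contradiction.
Both cases fail, so the formula is unsatisfiable.

UNSATISFIABLE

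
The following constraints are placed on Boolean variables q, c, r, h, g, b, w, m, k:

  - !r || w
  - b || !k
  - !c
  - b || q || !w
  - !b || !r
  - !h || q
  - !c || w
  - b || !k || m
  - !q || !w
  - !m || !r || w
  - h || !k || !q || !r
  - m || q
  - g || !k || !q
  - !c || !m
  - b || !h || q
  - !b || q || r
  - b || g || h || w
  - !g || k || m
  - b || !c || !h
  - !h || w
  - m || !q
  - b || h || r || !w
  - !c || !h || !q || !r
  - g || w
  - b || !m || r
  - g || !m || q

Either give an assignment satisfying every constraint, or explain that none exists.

Unit clause (!c) forces c = False.
Set q = True.
  then (!q || !w) forces w = False.
  then (!h || w) forces h = False.
  then (m || !q) forces m = True.
  then (g || w) forces g = True.
  then (!r || w) forces r = False.
  then (b || !m || r) forces b = True.
Set k = True.
All clauses satisfied.

q=T; c=F; r=F; h=F; g=T; b=T; w=F; m=T; k=T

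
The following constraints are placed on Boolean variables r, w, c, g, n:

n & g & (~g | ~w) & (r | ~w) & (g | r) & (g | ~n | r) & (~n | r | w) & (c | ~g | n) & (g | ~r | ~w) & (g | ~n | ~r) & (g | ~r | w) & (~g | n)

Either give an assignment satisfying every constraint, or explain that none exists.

r: True, w: False, c: False, g: True, n: True

Unit clause (n) forces n = True.
Unit clause (g) forces g = True.
In (~g | ~w) only ~w is left, so w = False.
In (~n | r | w) only r is left, so r = True.
Set c = False.
All clauses satisfied.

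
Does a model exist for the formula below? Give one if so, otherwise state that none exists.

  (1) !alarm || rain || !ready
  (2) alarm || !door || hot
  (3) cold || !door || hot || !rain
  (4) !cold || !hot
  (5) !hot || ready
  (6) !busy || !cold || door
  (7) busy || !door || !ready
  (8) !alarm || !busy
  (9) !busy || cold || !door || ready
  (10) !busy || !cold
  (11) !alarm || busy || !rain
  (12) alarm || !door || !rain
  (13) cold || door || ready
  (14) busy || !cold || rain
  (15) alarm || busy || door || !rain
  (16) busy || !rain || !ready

Set cold = False.
Set busy = True.
  then (!alarm || !busy) forces alarm = False.
Set hot = True.
  then (!hot || ready) forces ready = True.
Set rain = False.
Set door = False.
All clauses satisfied.

cold=F, busy=T, hot=T, alarm=F, rain=F, door=F, ready=T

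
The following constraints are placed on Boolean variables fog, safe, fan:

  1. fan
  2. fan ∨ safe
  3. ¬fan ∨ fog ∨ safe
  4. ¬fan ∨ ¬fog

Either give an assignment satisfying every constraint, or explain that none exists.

fog=F, safe=T, fan=T

Unit clause (fan) forces fan = True.
In (¬fan ∨ ¬fog) only ¬fog is left, so fog = False.
In (¬fan ∨ fog ∨ safe) only safe is left, so safe = True.
Check each clause:
  (fan): fan holds.
  (fan ∨ safe): fan holds.
  (¬fan ∨ fog ∨ safe): safe holds.
  (¬fan ∨ ¬fog): ¬fog holds.
All clauses satisfied.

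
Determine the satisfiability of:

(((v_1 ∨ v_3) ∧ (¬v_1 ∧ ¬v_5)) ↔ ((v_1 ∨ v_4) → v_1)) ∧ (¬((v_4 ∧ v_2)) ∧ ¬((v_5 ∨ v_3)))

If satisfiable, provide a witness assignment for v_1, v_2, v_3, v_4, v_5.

v_1 = False, v_2 = False, v_3 = False, v_4 = True, v_5 = False

  ((v_1 ∨ v_3) ∧ (¬v_1 ∧ ¬v_5)) ↔ ((v_1 ∨ v_4) → v_1) = True
    (v_1 ∨ v_3) ∧ (¬v_1 ∧ ¬v_5) = False
      v_1 ∨ v_3 = False
      ¬v_1 ∧ ¬v_5 = True
        ¬v_1 = True
        ¬v_5 = True
    (v_1 ∨ v_4) → v_1 = False
      v_1 ∨ v_4 = True
  ¬((v_4 ∧ v_2)) ∧ ¬((v_5 ∨ v_3)) = True
    ¬((v_4 ∧ v_2)) = True
      v_4 ∧ v_2 = False
    ¬((v_5 ∨ v_3)) = True
      v_5 ∨ v_3 = False
Both conjuncts True, so the formula holds.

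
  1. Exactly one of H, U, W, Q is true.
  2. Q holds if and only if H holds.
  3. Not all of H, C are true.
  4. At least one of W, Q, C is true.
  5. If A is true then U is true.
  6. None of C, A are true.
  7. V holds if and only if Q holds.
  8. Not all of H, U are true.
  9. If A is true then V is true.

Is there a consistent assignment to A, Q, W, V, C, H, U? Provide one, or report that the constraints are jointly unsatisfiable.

A = False, Q = False, W = True, V = False, C = False, H = False, U = False

  (1) {H, U, W, Q}: 1 true — exactly one ✓
  (2) Q=F, H=F — same ✓
  (3) {H, C}: 0/2 true — not all ✓
  (4) {W, Q, C}: 1 true — at least one ✓
  (5) A=F ⇒ U: vacuous ✓
  (6) {C, A}: 0 true — none ✓
  (7) V=F, Q=F — same ✓
  (8) {H, U}: 0/2 true — not all ✓
  (9) A=F ⇒ V: vacuous ✓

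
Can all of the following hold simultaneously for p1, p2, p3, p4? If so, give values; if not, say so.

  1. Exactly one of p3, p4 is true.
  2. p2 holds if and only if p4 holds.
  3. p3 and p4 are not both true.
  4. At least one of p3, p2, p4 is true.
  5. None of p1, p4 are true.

p1: False; p2: False; p3: True; p4: False

  (1) {p3, p4}: 1 true — exactly one ✓
  (2) p2=F, p4=F — same ✓
  (3) p3=T, p4=F — not both ✓
  (4) {p3, p2, p4}: 1 true — at least one ✓
  (5) {p1, p4}: 0 true — none ✓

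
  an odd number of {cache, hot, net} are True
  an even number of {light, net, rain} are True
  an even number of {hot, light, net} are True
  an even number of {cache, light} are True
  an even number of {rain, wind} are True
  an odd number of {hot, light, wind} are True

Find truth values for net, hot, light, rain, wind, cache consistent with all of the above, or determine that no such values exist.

Adding constraints 1, 3, 4 mod 2: every variable appears an even number of times on the left, so the left side is 0.
But the right sides sum to 1 (mod 2). 0 ≠ 1 — the system is inconsistent.

No satisfying assignment exists.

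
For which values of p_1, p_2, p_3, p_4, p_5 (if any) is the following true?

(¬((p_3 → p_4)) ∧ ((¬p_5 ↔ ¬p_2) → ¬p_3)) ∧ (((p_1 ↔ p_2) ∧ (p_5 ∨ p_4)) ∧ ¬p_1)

p_1 = False, p_2 = False, p_3 = True, p_4 = False, p_5 = True

  ¬((p_3 → p_4)) ∧ ((¬p_5 ↔ ¬p_2) → ¬p_3) = True
    ¬((p_3 → p_4)) = True
      p_3 → p_4 = False
    (¬p_5 ↔ ¬p_2) → ¬p_3 = True
      ¬p_5 ↔ ¬p_2 = False
        ¬p_5 = False
        ¬p_2 = True
      ¬p_3 = False
  ((p_1 ↔ p_2) ∧ (p_5 ∨ p_4)) ∧ ¬p_1 = True
    (p_1 ↔ p_2) ∧ (p_5 ∨ p_4) = True
      p_1 ↔ p_2 = True
      p_5 ∨ p_4 = True
    ¬p_1 = True
Both conjuncts True, so the formula holds.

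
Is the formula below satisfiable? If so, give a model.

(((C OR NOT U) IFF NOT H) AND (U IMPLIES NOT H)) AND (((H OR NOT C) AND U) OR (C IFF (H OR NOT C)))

Case C = True: the formula simplifies to (NOT H AND (U IMPLIES NOT H)) AND ((H AND U) OR H).
  H = True: the conjunct NOT H is False.
  H = False: the conjunct (H AND U) OR H becomes (False AND U) OR False = False.
Case C = False: the formula simplifies to ((NOT U IFF NOT H) AND (U IMPLIES NOT H)) AND U.
  U = True: simplifies to H AND NOT H.
    H = True: the conjunct NOT H is False.
    H = False: the conjunct H is False.
  U = False: the conjunct U is False.
Both cases fail — unsatisfiable.

Unsatisfiable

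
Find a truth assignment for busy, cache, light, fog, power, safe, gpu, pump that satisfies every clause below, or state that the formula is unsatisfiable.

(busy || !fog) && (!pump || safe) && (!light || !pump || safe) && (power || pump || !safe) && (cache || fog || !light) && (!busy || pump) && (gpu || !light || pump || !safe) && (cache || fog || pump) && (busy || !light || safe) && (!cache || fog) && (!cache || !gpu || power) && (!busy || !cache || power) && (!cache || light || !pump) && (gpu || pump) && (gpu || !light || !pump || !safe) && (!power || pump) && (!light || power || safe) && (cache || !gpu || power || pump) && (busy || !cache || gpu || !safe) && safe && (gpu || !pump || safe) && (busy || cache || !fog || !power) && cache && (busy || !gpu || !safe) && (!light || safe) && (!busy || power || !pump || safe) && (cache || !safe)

busy=T, cache=T, light=T, fog=T, power=T, safe=T, gpu=T, pump=T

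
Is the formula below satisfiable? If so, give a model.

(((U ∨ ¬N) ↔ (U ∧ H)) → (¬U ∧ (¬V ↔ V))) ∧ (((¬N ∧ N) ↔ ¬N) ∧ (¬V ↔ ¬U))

N = True, H = False, V = True, U = True

  ((U ∨ ¬N) ↔ (U ∧ H)) → (¬U ∧ (¬V ↔ V)) = True
    (U ∨ ¬N) ↔ (U ∧ H) = False
      U ∨ ¬N = True
        ¬N = False
      U ∧ H = False
    ¬U ∧ (¬V ↔ V) = False
      ¬U = False
      ¬V ↔ V = False
        ¬V = False
  ((¬N ∧ N) ↔ ¬N) ∧ (¬V ↔ ¬U) = True
    (¬N ∧ N) ↔ ¬N = True
      ¬N ∧ N = False
        ¬N = False
      ¬N = False
    ¬V ↔ ¬U = True
      ¬V = False
      ¬U = False
Both conjuncts True, so the formula holds.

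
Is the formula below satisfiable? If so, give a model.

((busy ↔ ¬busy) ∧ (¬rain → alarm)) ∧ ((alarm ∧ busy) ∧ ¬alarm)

The conjunct busy ↔ ¬busy is unsatisfiable on its own:
  busy=F: evaluates to False.
  busy=T: evaluates to False.
So the whole conjunction is unsatisfiable.

Unsatisfiable — no assignment works.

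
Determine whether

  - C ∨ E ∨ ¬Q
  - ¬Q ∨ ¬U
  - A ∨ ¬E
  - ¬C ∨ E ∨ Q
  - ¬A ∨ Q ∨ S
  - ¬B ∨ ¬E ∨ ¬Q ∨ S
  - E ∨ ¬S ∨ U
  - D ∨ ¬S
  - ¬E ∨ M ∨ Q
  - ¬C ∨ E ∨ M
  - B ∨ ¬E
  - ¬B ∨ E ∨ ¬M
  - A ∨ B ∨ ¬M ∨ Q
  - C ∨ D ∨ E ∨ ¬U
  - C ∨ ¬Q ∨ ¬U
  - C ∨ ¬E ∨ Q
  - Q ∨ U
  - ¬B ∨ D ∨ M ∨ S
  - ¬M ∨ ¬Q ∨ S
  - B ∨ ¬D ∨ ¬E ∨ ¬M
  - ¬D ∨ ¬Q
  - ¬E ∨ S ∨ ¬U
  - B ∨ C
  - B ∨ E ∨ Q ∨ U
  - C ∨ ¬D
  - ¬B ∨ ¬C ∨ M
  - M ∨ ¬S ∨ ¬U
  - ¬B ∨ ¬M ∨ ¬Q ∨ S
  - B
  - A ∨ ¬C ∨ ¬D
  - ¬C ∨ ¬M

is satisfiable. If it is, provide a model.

Case C = True:
  (B) forces B = True.
  (¬B ∨ ¬C ∨ M) forces M = True.
  Clause (¬C ∨ ¬M) is falsified — contradiction.
Case C = False:
  (B ∨ C) forces B = True.
  (C ∨ ¬D) forces D = False.
  (D ∨ ¬S) forces S = False.
  (¬B ∨ D ∨ M ∨ S) forces M = True.
  (¬B ∨ E ∨ ¬M) forces E = True.
  (A ∨ ¬E) forces A = True.
  (¬A ∨ Q ∨ S) forces Q = True.
  Clause (¬B ∨ ¬E ∨ ¬Q ∨ S) is falsified — contradiction.
Both cases fail, so the formula is unsatisfiable.

The formula is unsatisfiable.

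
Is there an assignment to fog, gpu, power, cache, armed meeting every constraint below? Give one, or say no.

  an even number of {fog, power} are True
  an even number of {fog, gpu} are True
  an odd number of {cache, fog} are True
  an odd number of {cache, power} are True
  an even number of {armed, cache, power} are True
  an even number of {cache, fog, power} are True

fog = True; gpu = True; power = True; cache = False; armed = True

{fog, power}: 2 true → even ✓
{fog, gpu}: 2 true → even ✓
{cache, fog}: 1 true → odd ✓
{cache, power}: 1 true → odd ✓
{armed, cache, power}: 2 true → even ✓
{cache, fog, power}: 2 true → even ✓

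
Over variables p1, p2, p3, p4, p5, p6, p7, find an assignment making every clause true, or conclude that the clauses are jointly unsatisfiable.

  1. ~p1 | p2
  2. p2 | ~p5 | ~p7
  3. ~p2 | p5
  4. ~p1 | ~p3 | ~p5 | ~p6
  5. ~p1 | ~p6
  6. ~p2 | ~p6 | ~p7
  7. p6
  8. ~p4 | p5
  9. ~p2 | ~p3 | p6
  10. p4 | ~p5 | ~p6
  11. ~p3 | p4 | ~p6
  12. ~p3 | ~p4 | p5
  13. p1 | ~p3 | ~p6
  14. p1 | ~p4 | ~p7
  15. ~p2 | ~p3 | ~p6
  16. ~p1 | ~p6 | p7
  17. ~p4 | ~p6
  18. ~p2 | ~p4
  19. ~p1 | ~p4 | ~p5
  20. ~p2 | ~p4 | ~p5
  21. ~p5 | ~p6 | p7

p1 = False; p2 = False; p3 = False; p4 = False; p5 = False; p6 = True; p7 = False

Unit clause (p6) forces p6 = True.
In (~p4 | ~p6) only ~p4 is left, so p4 = False.
In (~p1 | ~p6) only ~p1 is left, so p1 = False.
In (p4 | ~p5 | ~p6) only ~p5 is left, so p5 = False.
In (~p3 | p4 | ~p6) only ~p3 is left, so p3 = False.
In (~p2 | p5) only ~p2 is left, so p2 = False.
Set p7 = False.
All clauses satisfied.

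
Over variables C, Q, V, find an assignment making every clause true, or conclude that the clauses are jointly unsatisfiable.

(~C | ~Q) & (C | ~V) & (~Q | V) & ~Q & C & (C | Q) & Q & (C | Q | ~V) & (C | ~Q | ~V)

UNSATISFIABLE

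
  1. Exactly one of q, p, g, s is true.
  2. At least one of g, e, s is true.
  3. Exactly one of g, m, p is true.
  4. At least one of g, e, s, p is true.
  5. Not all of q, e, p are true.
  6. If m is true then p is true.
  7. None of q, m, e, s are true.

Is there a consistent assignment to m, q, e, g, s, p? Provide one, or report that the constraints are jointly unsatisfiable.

m: False, q: False, e: False, g: True, s: False, p: False

  (1) {q, p, g, s}: 1 true — exactly one ✓
  (2) {g, e, s}: 1 true — at least one ✓
  (3) {g, m, p}: 1 true — exactly one ✓
  (4) {g, e, s, p}: 1 true — at least one ✓
  (5) {q, e, p}: 0/3 true — not all ✓
  (6) m=F ⇒ p: vacuous ✓
  (7) {q, m, e, s}: 0 true — none ✓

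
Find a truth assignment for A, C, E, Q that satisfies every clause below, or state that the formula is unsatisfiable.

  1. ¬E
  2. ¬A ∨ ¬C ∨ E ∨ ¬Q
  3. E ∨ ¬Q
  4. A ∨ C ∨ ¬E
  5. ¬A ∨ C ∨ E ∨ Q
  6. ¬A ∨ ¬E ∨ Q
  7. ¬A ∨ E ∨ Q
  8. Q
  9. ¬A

The formula is unsatisfiable.

Case E = True:
  Clause (¬E) is falsified — contradiction.
Case E = False:
  (E ∨ ¬Q) forces Q = False.
  Clause (Q) is falsified — contradiction.
Both cases fail, so the formula is unsatisfiable.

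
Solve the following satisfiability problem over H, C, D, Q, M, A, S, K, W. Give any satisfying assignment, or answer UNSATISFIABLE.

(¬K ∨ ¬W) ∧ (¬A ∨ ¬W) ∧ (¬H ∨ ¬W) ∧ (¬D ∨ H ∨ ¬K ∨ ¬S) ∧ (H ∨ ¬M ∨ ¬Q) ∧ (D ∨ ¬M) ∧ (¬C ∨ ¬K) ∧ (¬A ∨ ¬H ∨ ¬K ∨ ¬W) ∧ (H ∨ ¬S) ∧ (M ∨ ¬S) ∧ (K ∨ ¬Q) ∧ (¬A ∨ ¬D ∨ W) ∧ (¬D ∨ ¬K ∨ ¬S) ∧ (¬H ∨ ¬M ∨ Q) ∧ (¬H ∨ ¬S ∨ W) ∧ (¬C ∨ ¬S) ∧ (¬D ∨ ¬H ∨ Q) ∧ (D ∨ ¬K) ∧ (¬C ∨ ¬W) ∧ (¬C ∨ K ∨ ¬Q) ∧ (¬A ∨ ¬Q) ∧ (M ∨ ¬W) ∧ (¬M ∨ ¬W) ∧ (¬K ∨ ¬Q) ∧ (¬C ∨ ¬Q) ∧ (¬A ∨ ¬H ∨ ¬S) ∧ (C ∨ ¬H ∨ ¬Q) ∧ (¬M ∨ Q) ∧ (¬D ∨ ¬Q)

Set H = True.
  then (¬H ∨ ¬W) forces W = False.
  then (¬H ∨ ¬S ∨ W) forces S = False.
Set C = False.
  then (C ∨ ¬H ∨ ¬Q) forces Q = False.
  then (¬M ∨ Q) forces M = False.
  then (¬D ∨ ¬H ∨ Q) forces D = False.
  then (D ∨ ¬K) forces K = False.
Set A = False.
All clauses satisfied.

H = True, C = False, D = False, Q = False, M = False, A = False, S = False, K = False, W = False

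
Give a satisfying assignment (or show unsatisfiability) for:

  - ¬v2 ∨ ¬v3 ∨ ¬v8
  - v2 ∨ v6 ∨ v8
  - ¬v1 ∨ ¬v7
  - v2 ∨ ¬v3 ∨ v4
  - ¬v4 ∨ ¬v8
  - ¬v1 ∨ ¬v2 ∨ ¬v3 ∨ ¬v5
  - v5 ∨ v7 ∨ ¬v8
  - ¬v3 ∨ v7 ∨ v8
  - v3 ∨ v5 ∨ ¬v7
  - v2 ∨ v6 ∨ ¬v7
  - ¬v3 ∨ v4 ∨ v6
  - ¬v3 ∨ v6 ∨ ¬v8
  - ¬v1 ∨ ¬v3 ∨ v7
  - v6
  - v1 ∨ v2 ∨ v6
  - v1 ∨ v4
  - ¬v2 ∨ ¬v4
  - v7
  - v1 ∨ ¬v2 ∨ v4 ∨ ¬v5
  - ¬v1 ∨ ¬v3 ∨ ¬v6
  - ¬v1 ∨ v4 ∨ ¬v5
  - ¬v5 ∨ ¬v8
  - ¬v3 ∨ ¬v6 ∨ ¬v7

v1=F; v2=F; v3=F; v4=T; v5=T; v6=T; v7=T; v8=F

Unit clause (v6) forces v6 = True.
Unit clause (v7) forces v7 = True.
In (¬v3 ∨ ¬v6 ∨ ¬v7) only ¬v3 is left, so v3 = False.
In (¬v1 ∨ ¬v7) only ¬v1 is left, so v1 = False.
In (v3 ∨ v5 ∨ ¬v7) only v5 is left, so v5 = True.
In (v1 ∨ v4) only v4 is left, so v4 = True.
In (¬v2 ∨ ¬v4) only ¬v2 is left, so v2 = False.
In (¬v5 ∨ ¬v8) only ¬v8 is left, so v8 = False.
All clauses satisfied.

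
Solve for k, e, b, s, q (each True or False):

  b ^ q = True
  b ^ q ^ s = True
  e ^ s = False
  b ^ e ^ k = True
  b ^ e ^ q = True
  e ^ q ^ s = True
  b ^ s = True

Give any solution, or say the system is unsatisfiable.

Adding constraints 2, 3, 6, 7 mod 2: every variable appears an even number of times on the left, so the left side is 0.
But the right sides sum to 1 (mod 2). 0 ≠ 1 — the system is inconsistent.

The formula is unsatisfiable.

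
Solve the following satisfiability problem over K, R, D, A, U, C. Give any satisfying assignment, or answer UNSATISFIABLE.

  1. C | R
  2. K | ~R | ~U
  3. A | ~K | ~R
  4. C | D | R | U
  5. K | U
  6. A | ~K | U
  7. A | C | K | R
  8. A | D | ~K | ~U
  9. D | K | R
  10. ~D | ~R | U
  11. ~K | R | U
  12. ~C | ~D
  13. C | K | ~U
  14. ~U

Unit clause (~U) forces U = False.
In (K | U) only K is left, so K = True.
In (A | ~K | U) only A is left, so A = True.
In (~K | R | U) only R is left, so R = True.
In (~D | ~R | U) only ~D is left, so D = False.
Set C = True.
All clauses satisfied.

K = True; R = True; D = False; A = True; U = False; C = True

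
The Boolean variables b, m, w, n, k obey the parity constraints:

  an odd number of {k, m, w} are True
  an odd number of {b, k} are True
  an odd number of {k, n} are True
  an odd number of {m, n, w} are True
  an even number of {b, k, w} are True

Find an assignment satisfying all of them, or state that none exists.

Adding constraints 1, 3, 4 mod 2: every variable appears an even number of times on the left, so the left side is 0.
But the right sides sum to 1 (mod 2). 0 ≠ 1 — the system is inconsistent.

UNSATISFIABLE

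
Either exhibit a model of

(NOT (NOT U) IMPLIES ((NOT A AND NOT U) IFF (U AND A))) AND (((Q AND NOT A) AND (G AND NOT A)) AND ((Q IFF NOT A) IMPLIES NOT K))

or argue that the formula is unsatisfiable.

Q = True, A = False, U = False, K = False, G = True

  NOT (NOT U) IMPLIES ((NOT A AND NOT U) IFF (U AND A)) = True
    NOT (NOT U) = False
      NOT U = True
    (NOT A AND NOT U) IFF (U AND A) = False
      NOT A AND NOT U = True
        NOT A = True
        NOT U = True
      U AND A = False
  ((Q AND NOT A) AND (G AND NOT A)) AND ((Q IFF NOT A) IMPLIES NOT K) = True
    (Q AND NOT A) AND (G AND NOT A) = True
      Q AND NOT A = True
        NOT A = True
      G AND NOT A = True
        NOT A = True
    (Q IFF NOT A) IMPLIES NOT K = True
      Q IFF NOT A = True
        NOT A = True
      NOT K = True
Both conjuncts True, so the formula holds.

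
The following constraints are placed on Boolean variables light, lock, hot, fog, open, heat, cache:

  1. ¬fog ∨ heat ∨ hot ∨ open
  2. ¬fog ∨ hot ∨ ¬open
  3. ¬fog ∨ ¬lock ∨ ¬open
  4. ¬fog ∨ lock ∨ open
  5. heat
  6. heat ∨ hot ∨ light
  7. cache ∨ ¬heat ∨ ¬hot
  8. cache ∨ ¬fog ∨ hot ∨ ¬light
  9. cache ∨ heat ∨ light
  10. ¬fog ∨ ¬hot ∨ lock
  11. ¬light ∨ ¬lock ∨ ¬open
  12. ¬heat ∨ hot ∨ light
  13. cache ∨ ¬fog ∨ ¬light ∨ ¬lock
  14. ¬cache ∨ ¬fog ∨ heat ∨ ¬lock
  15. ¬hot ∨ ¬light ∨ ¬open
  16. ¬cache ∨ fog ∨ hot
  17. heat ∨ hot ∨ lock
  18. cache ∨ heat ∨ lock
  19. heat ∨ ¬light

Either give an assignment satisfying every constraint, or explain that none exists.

Unit clause (heat) forces heat = True.
Set light = False.
  then (¬heat ∨ hot ∨ light) forces hot = True.
  then (cache ∨ ¬heat ∨ ¬hot) forces cache = True.
Set lock = True.
Set fog = False.
Set open = False.
All clauses satisfied.

light = False; lock = True; hot = True; fog = False; open = False; heat = True; cache = True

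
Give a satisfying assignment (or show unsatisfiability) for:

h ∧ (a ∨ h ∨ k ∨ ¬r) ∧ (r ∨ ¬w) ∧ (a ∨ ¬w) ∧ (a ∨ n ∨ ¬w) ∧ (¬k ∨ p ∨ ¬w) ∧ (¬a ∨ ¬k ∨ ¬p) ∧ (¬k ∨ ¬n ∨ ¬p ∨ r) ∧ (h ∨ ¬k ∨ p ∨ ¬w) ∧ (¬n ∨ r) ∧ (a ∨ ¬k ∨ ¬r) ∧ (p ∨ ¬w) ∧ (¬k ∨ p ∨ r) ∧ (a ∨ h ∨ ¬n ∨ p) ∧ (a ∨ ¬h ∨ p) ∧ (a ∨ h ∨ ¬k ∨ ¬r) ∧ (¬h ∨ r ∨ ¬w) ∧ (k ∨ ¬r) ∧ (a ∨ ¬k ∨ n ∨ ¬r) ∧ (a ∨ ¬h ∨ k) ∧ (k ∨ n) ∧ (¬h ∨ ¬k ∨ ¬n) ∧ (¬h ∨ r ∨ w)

Unit clause (h) forces h = True.
Set p = False.
  then (p ∨ ¬w) forces w = False.
  then (a ∨ ¬h ∨ p) forces a = True.
  then (¬h ∨ r ∨ w) forces r = True.
  then (k ∨ ¬r) forces k = True.
  then (¬h ∨ ¬k ∨ ¬n) forces n = False.
All clauses satisfied.

p=F; n=F; k=T; a=T; h=T; w=F; r=T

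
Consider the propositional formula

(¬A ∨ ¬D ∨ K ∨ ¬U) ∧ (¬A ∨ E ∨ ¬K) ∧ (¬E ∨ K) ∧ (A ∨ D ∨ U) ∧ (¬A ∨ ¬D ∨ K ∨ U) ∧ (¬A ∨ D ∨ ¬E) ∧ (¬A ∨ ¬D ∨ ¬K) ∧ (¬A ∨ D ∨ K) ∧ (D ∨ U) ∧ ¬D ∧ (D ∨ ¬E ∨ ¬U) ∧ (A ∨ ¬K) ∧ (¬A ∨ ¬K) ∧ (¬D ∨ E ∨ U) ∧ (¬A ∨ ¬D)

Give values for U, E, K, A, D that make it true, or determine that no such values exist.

U: True; E: False; K: False; A: False; D: False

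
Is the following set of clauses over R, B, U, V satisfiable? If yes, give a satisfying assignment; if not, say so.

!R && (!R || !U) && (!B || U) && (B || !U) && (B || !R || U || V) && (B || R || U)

R: False, B: True, U: True, V: True

Unit clause (!R) forces R = False.
Try B = False:
  (B || !U) forces U = False.
  clause (B || R || U) is falsified — backtrack.
So B = True.
  then (!B || U) forces U = True.
Set V = True.
Check each clause:
  (!R): !R holds.
  (!R || !U): !R holds.
  (!B || U): U holds.
  (B || !U): B holds.
  (B || !R || U || V): B holds.
  (B || R || U): B holds.
All clauses satisfied.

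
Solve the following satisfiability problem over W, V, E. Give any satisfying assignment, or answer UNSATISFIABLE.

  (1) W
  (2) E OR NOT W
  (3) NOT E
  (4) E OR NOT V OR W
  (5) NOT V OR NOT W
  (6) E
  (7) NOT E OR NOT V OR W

Case E = True:
  Clause (NOT E) is falsified — contradiction.
Case E = False:
  Clause (E) is falsified — contradiction.
Both cases fail, so the formula is unsatisfiable.

Unsatisfiable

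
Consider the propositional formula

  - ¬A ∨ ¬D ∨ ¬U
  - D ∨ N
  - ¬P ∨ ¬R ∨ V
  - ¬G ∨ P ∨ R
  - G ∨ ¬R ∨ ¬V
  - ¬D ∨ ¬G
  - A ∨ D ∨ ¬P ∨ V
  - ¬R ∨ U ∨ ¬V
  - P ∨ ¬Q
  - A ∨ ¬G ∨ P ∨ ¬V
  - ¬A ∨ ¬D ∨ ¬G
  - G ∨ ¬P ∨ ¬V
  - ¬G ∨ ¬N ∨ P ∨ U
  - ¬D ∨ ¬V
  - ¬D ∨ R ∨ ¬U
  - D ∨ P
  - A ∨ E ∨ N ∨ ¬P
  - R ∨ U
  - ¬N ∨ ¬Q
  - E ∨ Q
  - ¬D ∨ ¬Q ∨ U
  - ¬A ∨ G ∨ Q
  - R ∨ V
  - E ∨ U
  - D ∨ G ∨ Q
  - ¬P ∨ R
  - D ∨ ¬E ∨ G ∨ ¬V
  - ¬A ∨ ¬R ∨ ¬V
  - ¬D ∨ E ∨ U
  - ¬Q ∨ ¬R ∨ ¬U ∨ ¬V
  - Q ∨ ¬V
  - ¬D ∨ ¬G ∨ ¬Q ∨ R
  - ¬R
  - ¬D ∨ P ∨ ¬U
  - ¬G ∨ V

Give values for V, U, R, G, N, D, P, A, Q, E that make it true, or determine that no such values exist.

Unsatisfiable — no assignment works.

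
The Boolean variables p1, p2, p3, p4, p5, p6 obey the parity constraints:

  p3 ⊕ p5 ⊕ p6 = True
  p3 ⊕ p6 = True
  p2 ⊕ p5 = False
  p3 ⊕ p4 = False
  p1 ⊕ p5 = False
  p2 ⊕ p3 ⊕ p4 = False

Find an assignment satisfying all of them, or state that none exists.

p1: False, p2: False, p3: True, p4: True, p5: False, p6: False

p3 ⊕ p5 ⊕ p6 = T ⊕ F ⊕ F = True ✓
p3 ⊕ p6 = T ⊕ F = True ✓
p2 ⊕ p5 = F ⊕ F = False ✓
p3 ⊕ p4 = T ⊕ T = False ✓
p1 ⊕ p5 = F ⊕ F = False ✓
p2 ⊕ p3 ⊕ p4 = F ⊕ T ⊕ T = False ✓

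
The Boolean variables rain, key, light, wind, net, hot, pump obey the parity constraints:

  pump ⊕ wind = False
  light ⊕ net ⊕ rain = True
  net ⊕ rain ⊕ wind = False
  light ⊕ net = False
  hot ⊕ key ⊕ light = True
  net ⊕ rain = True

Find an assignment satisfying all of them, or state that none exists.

rain=T, key=F, light=F, wind=T, net=F, hot=T, pump=T

pump ⊕ wind = T ⊕ T = False ✓
light ⊕ net ⊕ rain = F ⊕ F ⊕ T = True ✓
net ⊕ rain ⊕ wind = F ⊕ T ⊕ T = False ✓
light ⊕ net = F ⊕ F = False ✓
hot ⊕ key ⊕ light = T ⊕ F ⊕ F = True ✓
net ⊕ rain = F ⊕ T = True ✓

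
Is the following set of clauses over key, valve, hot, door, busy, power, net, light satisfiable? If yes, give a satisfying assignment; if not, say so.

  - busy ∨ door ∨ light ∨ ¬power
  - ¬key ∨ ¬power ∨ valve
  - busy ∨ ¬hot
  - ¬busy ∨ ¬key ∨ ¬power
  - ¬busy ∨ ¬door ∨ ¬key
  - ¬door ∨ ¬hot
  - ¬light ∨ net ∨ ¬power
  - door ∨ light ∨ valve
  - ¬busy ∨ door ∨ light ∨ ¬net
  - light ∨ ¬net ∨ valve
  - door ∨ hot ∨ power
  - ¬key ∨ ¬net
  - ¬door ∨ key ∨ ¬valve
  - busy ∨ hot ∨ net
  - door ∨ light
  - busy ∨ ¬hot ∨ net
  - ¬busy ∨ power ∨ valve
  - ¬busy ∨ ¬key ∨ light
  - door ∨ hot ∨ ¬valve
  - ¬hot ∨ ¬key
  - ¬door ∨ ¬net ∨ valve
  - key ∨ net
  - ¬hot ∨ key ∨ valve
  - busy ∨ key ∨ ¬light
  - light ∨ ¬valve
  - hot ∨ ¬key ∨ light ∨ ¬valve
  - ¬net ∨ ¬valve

key = False, valve = False, hot = False, door = False, busy = True, power = True, net = True, light = True

Set key = False.
  then (key ∨ net) forces net = True.
  then (¬net ∨ ¬valve) forces valve = False.
  then (light ∨ ¬net ∨ valve) forces light = True.
  then (¬door ∨ ¬net ∨ valve) forces door = False.
  then (¬hot ∨ key ∨ valve) forces hot = False.
  then (busy ∨ key ∨ ¬light) forces busy = True.
  then (door ∨ hot ∨ power) forces power = True.
All clauses satisfied.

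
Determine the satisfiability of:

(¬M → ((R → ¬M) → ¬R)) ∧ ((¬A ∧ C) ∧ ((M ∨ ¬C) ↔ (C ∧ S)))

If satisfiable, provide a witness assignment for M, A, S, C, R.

M = True, A = False, S = True, C = True, R = False

  ¬M → ((R → ¬M) → ¬R) = True
    ¬M = False
    (R → ¬M) → ¬R = True
      R → ¬M = True
        ¬M = False
      ¬R = True
  (¬A ∧ C) ∧ ((M ∨ ¬C) ↔ (C ∧ S)) = True
    ¬A ∧ C = True
      ¬A = True
    (M ∨ ¬C) ↔ (C ∧ S) = True
      M ∨ ¬C = True
        ¬C = False
      C ∧ S = True
Both conjuncts True, so the formula holds.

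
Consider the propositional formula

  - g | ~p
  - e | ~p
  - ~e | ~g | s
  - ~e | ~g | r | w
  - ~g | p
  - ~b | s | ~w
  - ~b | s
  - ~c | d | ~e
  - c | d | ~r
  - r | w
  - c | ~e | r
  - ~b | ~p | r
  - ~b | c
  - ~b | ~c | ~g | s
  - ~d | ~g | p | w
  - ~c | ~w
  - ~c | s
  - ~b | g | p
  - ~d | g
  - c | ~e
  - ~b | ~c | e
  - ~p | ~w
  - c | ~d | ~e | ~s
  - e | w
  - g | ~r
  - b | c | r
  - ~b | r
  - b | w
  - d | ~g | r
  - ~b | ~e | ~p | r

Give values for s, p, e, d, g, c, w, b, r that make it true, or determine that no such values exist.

Set s = True.
Set p = True.
  then (g | ~p) forces g = True.
  then (e | ~p) forces e = True.
  then (c | ~e) forces c = True.
  then (~p | ~w) forces w = False.
  then (b | w) forces b = True.
  then (~b | ~e | ~p | r) forces r = True.
  then (~c | d | ~e) forces d = True.
All clauses satisfied.

s = True, p = True, e = True, d = True, g = True, c = True, w = False, b = True, r = True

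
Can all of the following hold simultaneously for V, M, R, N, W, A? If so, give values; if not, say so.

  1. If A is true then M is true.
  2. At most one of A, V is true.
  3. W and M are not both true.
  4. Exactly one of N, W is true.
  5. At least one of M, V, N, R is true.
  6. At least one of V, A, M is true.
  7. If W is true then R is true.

V = True, M = False, R = True, N = True, W = False, A = False

  (1) A=F ⇒ M: vacuous ✓
  (2) {A, V}: 1 true — at most one ✓
  (3) W=F, M=F — not both ✓
  (4) {N, W}: 1 true — exactly one ✓
  (5) {M, V, N, R}: 3 true — at least one ✓
  (6) {V, A, M}: 1 true — at least one ✓
  (7) W=F ⇒ R: vacuous ✓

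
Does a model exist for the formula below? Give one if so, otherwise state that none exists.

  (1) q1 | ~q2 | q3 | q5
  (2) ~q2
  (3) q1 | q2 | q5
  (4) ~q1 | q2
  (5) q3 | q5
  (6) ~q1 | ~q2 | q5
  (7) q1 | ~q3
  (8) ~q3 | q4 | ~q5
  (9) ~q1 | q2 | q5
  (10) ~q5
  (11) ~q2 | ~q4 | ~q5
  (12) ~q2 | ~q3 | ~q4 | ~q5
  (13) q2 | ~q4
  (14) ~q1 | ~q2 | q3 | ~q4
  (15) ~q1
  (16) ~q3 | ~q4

Case q1 = True:
  Clause (~q1) is falsified — contradiction.
Case q1 = False:
  (~q2) forces q2 = False.
  (q1 | q2 | q5) forces q5 = True.
  Clause (~q5) is falsified — contradiction.
Both cases fail, so the formula is unsatisfiable.

No satisfying assignment exists.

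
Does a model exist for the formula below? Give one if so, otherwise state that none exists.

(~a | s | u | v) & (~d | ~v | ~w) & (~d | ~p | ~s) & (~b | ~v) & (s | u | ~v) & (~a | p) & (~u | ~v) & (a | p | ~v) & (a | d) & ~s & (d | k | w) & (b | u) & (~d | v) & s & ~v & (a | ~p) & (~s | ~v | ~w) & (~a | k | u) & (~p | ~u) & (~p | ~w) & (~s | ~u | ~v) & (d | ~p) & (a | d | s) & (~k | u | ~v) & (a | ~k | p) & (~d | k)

Unsatisfiable

Case s = True:
  Clause (~s) is falsified — contradiction.
Case s = False:
  Clause (s) is falsified — contradiction.
Both cases fail, so the formula is unsatisfiable.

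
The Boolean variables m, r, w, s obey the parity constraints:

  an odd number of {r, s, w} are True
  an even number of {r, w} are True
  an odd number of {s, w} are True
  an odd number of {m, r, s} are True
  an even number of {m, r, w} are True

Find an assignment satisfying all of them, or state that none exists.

m = False; r = False; w = False; s = True

{r, s, w}: 1 true → odd ✓
{r, w}: 0 true → even ✓
{s, w}: 1 true → odd ✓
{m, r, s}: 1 true → odd ✓
{m, r, w}: 0 true → even ✓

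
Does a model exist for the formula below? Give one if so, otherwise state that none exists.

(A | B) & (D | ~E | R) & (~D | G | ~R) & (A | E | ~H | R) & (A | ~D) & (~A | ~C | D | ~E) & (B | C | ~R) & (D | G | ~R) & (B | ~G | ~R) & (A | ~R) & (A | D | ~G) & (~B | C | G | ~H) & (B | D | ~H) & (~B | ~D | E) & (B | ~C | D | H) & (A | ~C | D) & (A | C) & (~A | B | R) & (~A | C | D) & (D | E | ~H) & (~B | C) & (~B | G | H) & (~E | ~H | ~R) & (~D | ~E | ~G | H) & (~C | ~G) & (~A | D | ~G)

G = False, E = True, R = False, B = True, C = True, H = True, D = True, A = True

Set G = False.
Set E = True.
Try R = True:
  (~D | G | ~R) forces D = False.
  clause (D | G | ~R) is falsified — backtrack.
So R = False.
  then (D | ~E | R) forces D = True.
  then (A | ~D) forces A = True.
  then (~A | B | R) forces B = True.
  then (~B | C) forces C = True.
  then (~B | G | H) forces H = True.
All clauses satisfied.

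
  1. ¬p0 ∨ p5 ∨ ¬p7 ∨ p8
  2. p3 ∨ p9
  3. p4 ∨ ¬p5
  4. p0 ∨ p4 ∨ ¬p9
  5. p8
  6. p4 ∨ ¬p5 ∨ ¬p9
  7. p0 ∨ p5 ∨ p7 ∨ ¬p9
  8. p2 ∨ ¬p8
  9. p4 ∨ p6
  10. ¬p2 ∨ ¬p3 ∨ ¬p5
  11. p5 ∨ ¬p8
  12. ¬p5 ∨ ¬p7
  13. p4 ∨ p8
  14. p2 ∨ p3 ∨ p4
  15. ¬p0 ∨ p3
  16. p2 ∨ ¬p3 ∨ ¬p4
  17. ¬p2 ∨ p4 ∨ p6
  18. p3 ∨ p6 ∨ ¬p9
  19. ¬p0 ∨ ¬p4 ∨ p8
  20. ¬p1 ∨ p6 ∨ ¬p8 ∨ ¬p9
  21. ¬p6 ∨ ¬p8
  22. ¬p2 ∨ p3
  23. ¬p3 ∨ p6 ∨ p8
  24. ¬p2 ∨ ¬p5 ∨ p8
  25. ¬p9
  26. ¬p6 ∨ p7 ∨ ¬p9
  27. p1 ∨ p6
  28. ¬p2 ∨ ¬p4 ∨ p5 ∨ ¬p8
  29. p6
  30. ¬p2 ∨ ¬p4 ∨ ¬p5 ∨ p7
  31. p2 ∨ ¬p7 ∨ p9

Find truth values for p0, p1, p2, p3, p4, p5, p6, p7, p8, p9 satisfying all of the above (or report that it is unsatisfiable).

No satisfying assignment exists.

Case p6 = True:
  (p8) forces p8 = True.
  Clause (¬p6 ∨ ¬p8) is falsified — contradiction.
Case p6 = False:
  Clause (p6) is falsified — contradiction.
Both cases fail, so the formula is unsatisfiable.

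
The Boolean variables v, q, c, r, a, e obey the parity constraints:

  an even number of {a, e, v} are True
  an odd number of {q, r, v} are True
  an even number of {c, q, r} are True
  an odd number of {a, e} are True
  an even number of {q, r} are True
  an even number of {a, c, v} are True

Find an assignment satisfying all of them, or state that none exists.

v = True, q = True, c = False, r = True, a = True, e = False

{a, e, v}: 2 true → even ✓
{q, r, v}: 3 true → odd ✓
{c, q, r}: 2 true → even ✓
{a, e}: 1 true → odd ✓
{q, r}: 2 true → even ✓
{a, c, v}: 2 true → even ✓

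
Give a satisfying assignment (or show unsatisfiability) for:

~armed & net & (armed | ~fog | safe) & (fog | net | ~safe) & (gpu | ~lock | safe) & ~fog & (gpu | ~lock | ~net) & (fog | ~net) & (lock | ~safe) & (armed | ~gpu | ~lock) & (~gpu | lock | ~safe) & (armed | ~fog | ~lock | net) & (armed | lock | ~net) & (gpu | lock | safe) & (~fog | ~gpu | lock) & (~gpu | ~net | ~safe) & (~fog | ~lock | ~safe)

Unsatisfiable

Case armed = True:
  Clause (~armed) is falsified — contradiction.
Case armed = False:
  (net) forces net = True.
  (~fog) forces fog = False.
  Clause (fog | ~net) is falsified — contradiction.
Both cases fail, so the formula is unsatisfiable.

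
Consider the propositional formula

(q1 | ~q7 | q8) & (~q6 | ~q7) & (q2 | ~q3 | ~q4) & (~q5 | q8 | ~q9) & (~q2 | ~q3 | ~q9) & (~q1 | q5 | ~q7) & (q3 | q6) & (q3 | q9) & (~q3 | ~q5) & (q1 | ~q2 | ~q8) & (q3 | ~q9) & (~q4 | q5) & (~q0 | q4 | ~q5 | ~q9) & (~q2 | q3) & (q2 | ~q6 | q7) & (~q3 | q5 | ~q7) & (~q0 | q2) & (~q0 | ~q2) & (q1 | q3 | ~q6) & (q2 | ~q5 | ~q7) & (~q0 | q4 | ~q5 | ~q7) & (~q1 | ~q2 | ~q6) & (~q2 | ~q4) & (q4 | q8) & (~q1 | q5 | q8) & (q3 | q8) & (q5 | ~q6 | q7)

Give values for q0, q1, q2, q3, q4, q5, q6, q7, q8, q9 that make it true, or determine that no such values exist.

Try q0 = True:
  (~q0 | q2) forces q2 = True.
  clause (~q0 | ~q2) is falsified — backtrack.
So q0 = False.
Set q1 = False.
Set q2 = False.
Try q3 = False:
  (q3 | q6) forces q6 = True.
  clause (q1 | q3 | ~q6) is falsified — backtrack.
So q3 = True.
  then (q2 | ~q3 | ~q4) forces q4 = False.
  then (~q3 | ~q5) forces q5 = False.
  then (~q3 | q5 | ~q7) forces q7 = False.
  then (q4 | q8) forces q8 = True.
  then (q5 | ~q6 | q7) forces q6 = False.
Set q9 = True.
All clauses satisfied.

q0 = False, q1 = False, q2 = False, q3 = True, q4 = False, q5 = False, q6 = False, q7 = False, q8 = True, q9 = True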